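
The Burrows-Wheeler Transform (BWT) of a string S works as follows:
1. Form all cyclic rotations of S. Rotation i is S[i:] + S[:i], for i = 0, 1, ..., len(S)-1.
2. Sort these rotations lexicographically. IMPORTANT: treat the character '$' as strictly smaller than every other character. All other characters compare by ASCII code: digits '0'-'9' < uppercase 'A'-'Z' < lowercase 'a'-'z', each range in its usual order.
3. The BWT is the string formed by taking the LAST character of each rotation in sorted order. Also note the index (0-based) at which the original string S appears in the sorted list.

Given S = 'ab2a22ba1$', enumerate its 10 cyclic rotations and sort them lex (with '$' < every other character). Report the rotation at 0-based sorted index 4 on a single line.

All 10 rotations (rotation i = S[i:]+S[:i]):
  rot[0] = ab2a22ba1$
  rot[1] = b2a22ba1$a
  rot[2] = 2a22ba1$ab
  rot[3] = a22ba1$ab2
  rot[4] = 22ba1$ab2a
  rot[5] = 2ba1$ab2a2
  rot[6] = ba1$ab2a22
  rot[7] = a1$ab2a22b
  rot[8] = 1$ab2a22ba
  rot[9] = $ab2a22ba1
Sorted (with $ < everything):
  sorted[0] = $ab2a22ba1
  sorted[1] = 1$ab2a22ba
  sorted[2] = 22ba1$ab2a
  sorted[3] = 2a22ba1$ab
  sorted[4] = 2ba1$ab2a2
  sorted[5] = a1$ab2a22b
  sorted[6] = a22ba1$ab2
  sorted[7] = ab2a22ba1$
  sorted[8] = b2a22ba1$a
  sorted[9] = ba1$ab2a22
sorted[4] = 2ba1$ab2a2

Answer: 2ba1$ab2a2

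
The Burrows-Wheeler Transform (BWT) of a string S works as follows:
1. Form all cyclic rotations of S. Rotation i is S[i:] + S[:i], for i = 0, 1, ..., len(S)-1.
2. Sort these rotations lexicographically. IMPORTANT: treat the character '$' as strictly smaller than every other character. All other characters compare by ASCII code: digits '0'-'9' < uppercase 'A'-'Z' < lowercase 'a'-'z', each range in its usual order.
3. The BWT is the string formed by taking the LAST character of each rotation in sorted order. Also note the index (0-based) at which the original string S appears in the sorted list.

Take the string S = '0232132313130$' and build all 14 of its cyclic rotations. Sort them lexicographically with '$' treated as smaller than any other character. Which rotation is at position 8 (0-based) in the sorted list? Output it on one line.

All 14 rotations (rotation i = S[i:]+S[:i]):
  rot[0] = 0232132313130$
  rot[1] = 232132313130$0
  rot[2] = 32132313130$02
  rot[3] = 2132313130$023
  rot[4] = 132313130$0232
  rot[5] = 32313130$02321
  rot[6] = 2313130$023213
  rot[7] = 313130$0232132
  rot[8] = 13130$02321323
  rot[9] = 3130$023213231
  rot[10] = 130$0232132313
  rot[11] = 30$02321323131
  rot[12] = 0$023213231313
  rot[13] = $0232132313130
Sorted (with $ < everything):
  sorted[0] = $0232132313130
  sorted[1] = 0$023213231313
  sorted[2] = 0232132313130$
  sorted[3] = 130$0232132313
  sorted[4] = 13130$02321323
  sorted[5] = 132313130$0232
  sorted[6] = 2132313130$023
  sorted[7] = 2313130$023213
  sorted[8] = 232132313130$0
  sorted[9] = 30$02321323131
  sorted[10] = 3130$023213231
  sorted[11] = 313130$0232132
  sorted[12] = 32132313130$02
  sorted[13] = 32313130$02321
sorted[8] = 232132313130$0

Answer: 232132313130$0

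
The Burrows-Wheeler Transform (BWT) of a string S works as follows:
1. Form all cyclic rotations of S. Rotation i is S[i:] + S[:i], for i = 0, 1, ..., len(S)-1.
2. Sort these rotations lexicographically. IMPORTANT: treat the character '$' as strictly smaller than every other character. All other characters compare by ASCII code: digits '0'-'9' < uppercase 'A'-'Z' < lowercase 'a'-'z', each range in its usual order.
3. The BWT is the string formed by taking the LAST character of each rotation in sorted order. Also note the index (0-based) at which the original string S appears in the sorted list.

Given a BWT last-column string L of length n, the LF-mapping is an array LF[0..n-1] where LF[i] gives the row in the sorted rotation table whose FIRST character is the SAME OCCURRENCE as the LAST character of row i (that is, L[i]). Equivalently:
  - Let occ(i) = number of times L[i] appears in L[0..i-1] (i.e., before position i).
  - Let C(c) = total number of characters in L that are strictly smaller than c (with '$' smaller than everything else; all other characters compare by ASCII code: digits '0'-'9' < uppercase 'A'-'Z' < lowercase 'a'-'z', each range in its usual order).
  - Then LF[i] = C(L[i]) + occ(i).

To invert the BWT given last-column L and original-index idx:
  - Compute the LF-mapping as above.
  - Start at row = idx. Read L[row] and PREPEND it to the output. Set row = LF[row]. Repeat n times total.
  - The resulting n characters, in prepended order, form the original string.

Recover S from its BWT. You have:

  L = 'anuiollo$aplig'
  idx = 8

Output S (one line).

LF mapping: 1 9 13 4 10 6 7 11 0 2 12 8 5 3
Walk LF starting at row 8, prepending L[row]:
  step 1: row=8, L[8]='$', prepend. Next row=LF[8]=0
  step 2: row=0, L[0]='a', prepend. Next row=LF[0]=1
  step 3: row=1, L[1]='n', prepend. Next row=LF[1]=9
  step 4: row=9, L[9]='a', prepend. Next row=LF[9]=2
  step 5: row=2, L[2]='u', prepend. Next row=LF[2]=13
  step 6: row=13, L[13]='g', prepend. Next row=LF[13]=3
  step 7: row=3, L[3]='i', prepend. Next row=LF[3]=4
  step 8: row=4, L[4]='o', prepend. Next row=LF[4]=10
  step 9: row=10, L[10]='p', prepend. Next row=LF[10]=12
  step 10: row=12, L[12]='i', prepend. Next row=LF[12]=5
  step 11: row=5, L[5]='l', prepend. Next row=LF[5]=6
  step 12: row=6, L[6]='l', prepend. Next row=LF[6]=7
  step 13: row=7, L[7]='o', prepend. Next row=LF[7]=11
  step 14: row=11, L[11]='l', prepend. Next row=LF[11]=8
Reversed output: lollipoiguana$

Answer: lollipoiguana$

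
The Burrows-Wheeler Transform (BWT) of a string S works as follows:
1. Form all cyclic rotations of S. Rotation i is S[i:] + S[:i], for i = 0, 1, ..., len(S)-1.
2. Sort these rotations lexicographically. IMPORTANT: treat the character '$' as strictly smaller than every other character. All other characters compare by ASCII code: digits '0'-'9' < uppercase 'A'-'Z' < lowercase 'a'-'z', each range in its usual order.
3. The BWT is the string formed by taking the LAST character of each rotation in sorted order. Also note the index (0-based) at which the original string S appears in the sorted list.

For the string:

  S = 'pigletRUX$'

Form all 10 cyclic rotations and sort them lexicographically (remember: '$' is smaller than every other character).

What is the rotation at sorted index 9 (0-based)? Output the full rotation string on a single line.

All 10 rotations (rotation i = S[i:]+S[:i]):
  rot[0] = pigletRUX$
  rot[1] = igletRUX$p
  rot[2] = gletRUX$pi
  rot[3] = letRUX$pig
  rot[4] = etRUX$pigl
  rot[5] = tRUX$pigle
  rot[6] = RUX$piglet
  rot[7] = UX$pigletR
  rot[8] = X$pigletRU
  rot[9] = $pigletRUX
Sorted (with $ < everything):
  sorted[0] = $pigletRUX
  sorted[1] = RUX$piglet
  sorted[2] = UX$pigletR
  sorted[3] = X$pigletRU
  sorted[4] = etRUX$pigl
  sorted[5] = gletRUX$pi
  sorted[6] = igletRUX$p
  sorted[7] = letRUX$pig
  sorted[8] = pigletRUX$
  sorted[9] = tRUX$pigle
sorted[9] = tRUX$pigle

Answer: tRUX$pigle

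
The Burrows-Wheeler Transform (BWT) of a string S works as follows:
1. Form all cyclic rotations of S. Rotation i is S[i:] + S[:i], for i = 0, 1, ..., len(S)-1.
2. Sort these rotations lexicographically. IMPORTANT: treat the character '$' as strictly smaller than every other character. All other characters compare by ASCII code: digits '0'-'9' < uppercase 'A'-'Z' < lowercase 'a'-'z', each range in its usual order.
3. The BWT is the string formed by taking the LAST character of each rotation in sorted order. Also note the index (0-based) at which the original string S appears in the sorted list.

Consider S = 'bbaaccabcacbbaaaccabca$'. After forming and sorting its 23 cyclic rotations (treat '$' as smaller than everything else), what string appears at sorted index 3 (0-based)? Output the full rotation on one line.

Answer: aaccabca$bbaaccabcacbba

Derivation:
All 23 rotations (rotation i = S[i:]+S[:i]):
  rot[0] = bbaaccabcacbbaaaccabca$
  rot[1] = baaccabcacbbaaaccabca$b
  rot[2] = aaccabcacbbaaaccabca$bb
  rot[3] = accabcacbbaaaccabca$bba
  rot[4] = ccabcacbbaaaccabca$bbaa
  rot[5] = cabcacbbaaaccabca$bbaac
  rot[6] = abcacbbaaaccabca$bbaacc
  rot[7] = bcacbbaaaccabca$bbaacca
  rot[8] = cacbbaaaccabca$bbaaccab
  rot[9] = acbbaaaccabca$bbaaccabc
  rot[10] = cbbaaaccabca$bbaaccabca
  rot[11] = bbaaaccabca$bbaaccabcac
  rot[12] = baaaccabca$bbaaccabcacb
  rot[13] = aaaccabca$bbaaccabcacbb
  rot[14] = aaccabca$bbaaccabcacbba
  rot[15] = accabca$bbaaccabcacbbaa
  rot[16] = ccabca$bbaaccabcacbbaaa
  rot[17] = cabca$bbaaccabcacbbaaac
  rot[18] = abca$bbaaccabcacbbaaacc
  rot[19] = bca$bbaaccabcacbbaaacca
  rot[20] = ca$bbaaccabcacbbaaaccab
  rot[21] = a$bbaaccabcacbbaaaccabc
  rot[22] = $bbaaccabcacbbaaaccabca
Sorted (with $ < everything):
  sorted[0] = $bbaaccabcacbbaaaccabca
  sorted[1] = a$bbaaccabcacbbaaaccabc
  sorted[2] = aaaccabca$bbaaccabcacbb
  sorted[3] = aaccabca$bbaaccabcacbba
  sorted[4] = aaccabcacbbaaaccabca$bb
  sorted[5] = abca$bbaaccabcacbbaaacc
  sorted[6] = abcacbbaaaccabca$bbaacc
  sorted[7] = acbbaaaccabca$bbaaccabc
  sorted[8] = accabca$bbaaccabcacbbaa
  sorted[9] = accabcacbbaaaccabca$bba
  sorted[10] = baaaccabca$bbaaccabcacb
  sorted[11] = baaccabcacbbaaaccabca$b
  sorted[12] = bbaaaccabca$bbaaccabcac
  sorted[13] = bbaaccabcacbbaaaccabca$
  sorted[14] = bca$bbaaccabcacbbaaacca
  sorted[15] = bcacbbaaaccabca$bbaacca
  sorted[16] = ca$bbaaccabcacbbaaaccab
  sorted[17] = cabca$bbaaccabcacbbaaac
  sorted[18] = cabcacbbaaaccabca$bbaac
  sorted[19] = cacbbaaaccabca$bbaaccab
  sorted[20] = cbbaaaccabca$bbaaccabca
  sorted[21] = ccabca$bbaaccabcacbbaaa
  sorted[22] = ccabcacbbaaaccabca$bbaa
sorted[3] = aaccabca$bbaaccabcacbba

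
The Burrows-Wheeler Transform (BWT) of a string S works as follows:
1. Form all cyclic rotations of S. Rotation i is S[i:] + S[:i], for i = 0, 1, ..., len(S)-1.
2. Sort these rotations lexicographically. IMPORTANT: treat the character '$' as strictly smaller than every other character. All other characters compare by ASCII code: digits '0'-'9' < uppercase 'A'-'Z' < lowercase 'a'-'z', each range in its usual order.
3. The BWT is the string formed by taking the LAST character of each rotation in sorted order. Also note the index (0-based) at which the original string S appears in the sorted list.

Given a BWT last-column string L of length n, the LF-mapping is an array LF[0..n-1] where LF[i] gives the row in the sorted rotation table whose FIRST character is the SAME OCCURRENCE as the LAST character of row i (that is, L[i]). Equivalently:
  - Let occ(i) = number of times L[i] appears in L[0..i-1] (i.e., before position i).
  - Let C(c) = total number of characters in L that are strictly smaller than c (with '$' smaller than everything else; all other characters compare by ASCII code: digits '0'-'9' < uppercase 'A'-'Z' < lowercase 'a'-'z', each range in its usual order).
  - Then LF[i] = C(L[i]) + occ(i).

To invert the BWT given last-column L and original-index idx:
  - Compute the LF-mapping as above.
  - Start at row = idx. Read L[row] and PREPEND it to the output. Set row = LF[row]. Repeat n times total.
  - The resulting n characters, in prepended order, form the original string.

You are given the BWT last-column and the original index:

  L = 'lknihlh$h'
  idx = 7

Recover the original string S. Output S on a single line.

Answer: lkhihnhl$

Derivation:
LF mapping: 6 5 8 4 1 7 2 0 3
Walk LF starting at row 7, prepending L[row]:
  step 1: row=7, L[7]='$', prepend. Next row=LF[7]=0
  step 2: row=0, L[0]='l', prepend. Next row=LF[0]=6
  step 3: row=6, L[6]='h', prepend. Next row=LF[6]=2
  step 4: row=2, L[2]='n', prepend. Next row=LF[2]=8
  step 5: row=8, L[8]='h', prepend. Next row=LF[8]=3
  step 6: row=3, L[3]='i', prepend. Next row=LF[3]=4
  step 7: row=4, L[4]='h', prepend. Next row=LF[4]=1
  step 8: row=1, L[1]='k', prepend. Next row=LF[1]=5
  step 9: row=5, L[5]='l', prepend. Next row=LF[5]=7
Reversed output: lkhihnhl$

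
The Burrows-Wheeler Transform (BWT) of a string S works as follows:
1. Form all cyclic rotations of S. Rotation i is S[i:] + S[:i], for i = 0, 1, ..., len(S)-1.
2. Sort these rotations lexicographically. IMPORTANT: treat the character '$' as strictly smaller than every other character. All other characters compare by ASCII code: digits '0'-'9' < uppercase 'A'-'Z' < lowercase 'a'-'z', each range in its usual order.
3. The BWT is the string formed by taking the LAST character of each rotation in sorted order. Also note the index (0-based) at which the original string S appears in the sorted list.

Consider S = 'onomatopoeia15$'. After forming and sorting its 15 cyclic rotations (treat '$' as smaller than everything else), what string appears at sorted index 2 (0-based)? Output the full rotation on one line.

All 15 rotations (rotation i = S[i:]+S[:i]):
  rot[0] = onomatopoeia15$
  rot[1] = nomatopoeia15$o
  rot[2] = omatopoeia15$on
  rot[3] = matopoeia15$ono
  rot[4] = atopoeia15$onom
  rot[5] = topoeia15$onoma
  rot[6] = opoeia15$onomat
  rot[7] = poeia15$onomato
  rot[8] = oeia15$onomatop
  rot[9] = eia15$onomatopo
  rot[10] = ia15$onomatopoe
  rot[11] = a15$onomatopoei
  rot[12] = 15$onomatopoeia
  rot[13] = 5$onomatopoeia1
  rot[14] = $onomatopoeia15
Sorted (with $ < everything):
  sorted[0] = $onomatopoeia15
  sorted[1] = 15$onomatopoeia
  sorted[2] = 5$onomatopoeia1
  sorted[3] = a15$onomatopoei
  sorted[4] = atopoeia15$onom
  sorted[5] = eia15$onomatopo
  sorted[6] = ia15$onomatopoe
  sorted[7] = matopoeia15$ono
  sorted[8] = nomatopoeia15$o
  sorted[9] = oeia15$onomatop
  sorted[10] = omatopoeia15$on
  sorted[11] = onomatopoeia15$
  sorted[12] = opoeia15$onomat
  sorted[13] = poeia15$onomato
  sorted[14] = topoeia15$onoma
sorted[2] = 5$onomatopoeia1

Answer: 5$onomatopoeia1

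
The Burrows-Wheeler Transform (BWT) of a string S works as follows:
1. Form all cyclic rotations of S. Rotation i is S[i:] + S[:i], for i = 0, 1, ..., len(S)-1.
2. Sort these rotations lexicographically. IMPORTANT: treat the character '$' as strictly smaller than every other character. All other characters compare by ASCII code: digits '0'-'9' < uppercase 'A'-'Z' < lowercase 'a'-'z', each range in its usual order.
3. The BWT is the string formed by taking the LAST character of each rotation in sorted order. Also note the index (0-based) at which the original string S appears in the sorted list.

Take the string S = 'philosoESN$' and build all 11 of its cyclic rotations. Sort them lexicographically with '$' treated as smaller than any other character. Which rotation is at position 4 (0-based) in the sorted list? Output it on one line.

All 11 rotations (rotation i = S[i:]+S[:i]):
  rot[0] = philosoESN$
  rot[1] = hilosoESN$p
  rot[2] = ilosoESN$ph
  rot[3] = losoESN$phi
  rot[4] = osoESN$phil
  rot[5] = soESN$philo
  rot[6] = oESN$philos
  rot[7] = ESN$philoso
  rot[8] = SN$philosoE
  rot[9] = N$philosoES
  rot[10] = $philosoESN
Sorted (with $ < everything):
  sorted[0] = $philosoESN
  sorted[1] = ESN$philoso
  sorted[2] = N$philosoES
  sorted[3] = SN$philosoE
  sorted[4] = hilosoESN$p
  sorted[5] = ilosoESN$ph
  sorted[6] = losoESN$phi
  sorted[7] = oESN$philos
  sorted[8] = osoESN$phil
  sorted[9] = philosoESN$
  sorted[10] = soESN$philo
sorted[4] = hilosoESN$p

Answer: hilosoESN$p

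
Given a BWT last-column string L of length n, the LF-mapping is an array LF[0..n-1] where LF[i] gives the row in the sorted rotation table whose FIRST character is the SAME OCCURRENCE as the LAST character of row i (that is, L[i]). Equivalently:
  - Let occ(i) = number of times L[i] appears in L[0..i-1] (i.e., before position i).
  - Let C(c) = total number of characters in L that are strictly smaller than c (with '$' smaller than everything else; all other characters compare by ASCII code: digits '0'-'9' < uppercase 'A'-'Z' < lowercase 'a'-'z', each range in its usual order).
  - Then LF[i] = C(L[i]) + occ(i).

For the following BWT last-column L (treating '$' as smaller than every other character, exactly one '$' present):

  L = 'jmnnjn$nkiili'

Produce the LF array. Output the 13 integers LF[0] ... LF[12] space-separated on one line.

Answer: 4 8 9 10 5 11 0 12 6 1 2 7 3

Derivation:
Char counts: '$':1, 'i':3, 'j':2, 'k':1, 'l':1, 'm':1, 'n':4
C (first-col start): C('$')=0, C('i')=1, C('j')=4, C('k')=6, C('l')=7, C('m')=8, C('n')=9
L[0]='j': occ=0, LF[0]=C('j')+0=4+0=4
L[1]='m': occ=0, LF[1]=C('m')+0=8+0=8
L[2]='n': occ=0, LF[2]=C('n')+0=9+0=9
L[3]='n': occ=1, LF[3]=C('n')+1=9+1=10
L[4]='j': occ=1, LF[4]=C('j')+1=4+1=5
L[5]='n': occ=2, LF[5]=C('n')+2=9+2=11
L[6]='$': occ=0, LF[6]=C('$')+0=0+0=0
L[7]='n': occ=3, LF[7]=C('n')+3=9+3=12
L[8]='k': occ=0, LF[8]=C('k')+0=6+0=6
L[9]='i': occ=0, LF[9]=C('i')+0=1+0=1
L[10]='i': occ=1, LF[10]=C('i')+1=1+1=2
L[11]='l': occ=0, LF[11]=C('l')+0=7+0=7
L[12]='i': occ=2, LF[12]=C('i')+2=1+2=3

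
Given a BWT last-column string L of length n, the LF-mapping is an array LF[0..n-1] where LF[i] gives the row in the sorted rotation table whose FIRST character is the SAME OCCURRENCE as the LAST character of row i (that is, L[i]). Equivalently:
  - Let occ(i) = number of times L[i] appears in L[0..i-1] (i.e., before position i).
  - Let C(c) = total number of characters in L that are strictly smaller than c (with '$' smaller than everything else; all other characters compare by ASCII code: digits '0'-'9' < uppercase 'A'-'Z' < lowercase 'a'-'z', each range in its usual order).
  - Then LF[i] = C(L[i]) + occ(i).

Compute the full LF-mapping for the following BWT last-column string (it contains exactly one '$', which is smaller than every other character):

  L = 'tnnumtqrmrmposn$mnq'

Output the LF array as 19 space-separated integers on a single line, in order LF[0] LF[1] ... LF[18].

Char counts: '$':1, 'm':4, 'n':4, 'o':1, 'p':1, 'q':2, 'r':2, 's':1, 't':2, 'u':1
C (first-col start): C('$')=0, C('m')=1, C('n')=5, C('o')=9, C('p')=10, C('q')=11, C('r')=13, C('s')=15, C('t')=16, C('u')=18
L[0]='t': occ=0, LF[0]=C('t')+0=16+0=16
L[1]='n': occ=0, LF[1]=C('n')+0=5+0=5
L[2]='n': occ=1, LF[2]=C('n')+1=5+1=6
L[3]='u': occ=0, LF[3]=C('u')+0=18+0=18
L[4]='m': occ=0, LF[4]=C('m')+0=1+0=1
L[5]='t': occ=1, LF[5]=C('t')+1=16+1=17
L[6]='q': occ=0, LF[6]=C('q')+0=11+0=11
L[7]='r': occ=0, LF[7]=C('r')+0=13+0=13
L[8]='m': occ=1, LF[8]=C('m')+1=1+1=2
L[9]='r': occ=1, LF[9]=C('r')+1=13+1=14
L[10]='m': occ=2, LF[10]=C('m')+2=1+2=3
L[11]='p': occ=0, LF[11]=C('p')+0=10+0=10
L[12]='o': occ=0, LF[12]=C('o')+0=9+0=9
L[13]='s': occ=0, LF[13]=C('s')+0=15+0=15
L[14]='n': occ=2, LF[14]=C('n')+2=5+2=7
L[15]='$': occ=0, LF[15]=C('$')+0=0+0=0
L[16]='m': occ=3, LF[16]=C('m')+3=1+3=4
L[17]='n': occ=3, LF[17]=C('n')+3=5+3=8
L[18]='q': occ=1, LF[18]=C('q')+1=11+1=12

Answer: 16 5 6 18 1 17 11 13 2 14 3 10 9 15 7 0 4 8 12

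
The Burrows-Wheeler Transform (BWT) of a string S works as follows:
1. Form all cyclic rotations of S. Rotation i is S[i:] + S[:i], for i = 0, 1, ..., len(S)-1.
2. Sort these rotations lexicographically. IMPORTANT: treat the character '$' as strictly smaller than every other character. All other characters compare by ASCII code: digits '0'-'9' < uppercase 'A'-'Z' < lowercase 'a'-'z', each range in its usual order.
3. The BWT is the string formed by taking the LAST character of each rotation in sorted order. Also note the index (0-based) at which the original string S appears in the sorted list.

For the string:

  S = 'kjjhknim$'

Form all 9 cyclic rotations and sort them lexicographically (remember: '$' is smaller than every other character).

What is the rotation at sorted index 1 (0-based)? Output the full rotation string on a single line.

Answer: hknim$kjj

Derivation:
All 9 rotations (rotation i = S[i:]+S[:i]):
  rot[0] = kjjhknim$
  rot[1] = jjhknim$k
  rot[2] = jhknim$kj
  rot[3] = hknim$kjj
  rot[4] = knim$kjjh
  rot[5] = nim$kjjhk
  rot[6] = im$kjjhkn
  rot[7] = m$kjjhkni
  rot[8] = $kjjhknim
Sorted (with $ < everything):
  sorted[0] = $kjjhknim
  sorted[1] = hknim$kjj
  sorted[2] = im$kjjhkn
  sorted[3] = jhknim$kj
  sorted[4] = jjhknim$k
  sorted[5] = kjjhknim$
  sorted[6] = knim$kjjh
  sorted[7] = m$kjjhkni
  sorted[8] = nim$kjjhk
sorted[1] = hknim$kjj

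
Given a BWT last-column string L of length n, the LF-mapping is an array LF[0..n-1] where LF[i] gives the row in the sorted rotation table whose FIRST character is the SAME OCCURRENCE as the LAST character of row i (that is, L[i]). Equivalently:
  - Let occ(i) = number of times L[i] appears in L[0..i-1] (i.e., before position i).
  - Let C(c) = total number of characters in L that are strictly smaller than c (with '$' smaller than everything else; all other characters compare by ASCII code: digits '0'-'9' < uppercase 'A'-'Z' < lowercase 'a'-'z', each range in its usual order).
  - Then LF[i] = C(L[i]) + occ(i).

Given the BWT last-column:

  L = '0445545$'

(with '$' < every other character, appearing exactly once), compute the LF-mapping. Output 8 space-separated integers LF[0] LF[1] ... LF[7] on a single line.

Answer: 1 2 3 5 6 4 7 0

Derivation:
Char counts: '$':1, '0':1, '4':3, '5':3
C (first-col start): C('$')=0, C('0')=1, C('4')=2, C('5')=5
L[0]='0': occ=0, LF[0]=C('0')+0=1+0=1
L[1]='4': occ=0, LF[1]=C('4')+0=2+0=2
L[2]='4': occ=1, LF[2]=C('4')+1=2+1=3
L[3]='5': occ=0, LF[3]=C('5')+0=5+0=5
L[4]='5': occ=1, LF[4]=C('5')+1=5+1=6
L[5]='4': occ=2, LF[5]=C('4')+2=2+2=4
L[6]='5': occ=2, LF[6]=C('5')+2=5+2=7
L[7]='$': occ=0, LF[7]=C('$')+0=0+0=0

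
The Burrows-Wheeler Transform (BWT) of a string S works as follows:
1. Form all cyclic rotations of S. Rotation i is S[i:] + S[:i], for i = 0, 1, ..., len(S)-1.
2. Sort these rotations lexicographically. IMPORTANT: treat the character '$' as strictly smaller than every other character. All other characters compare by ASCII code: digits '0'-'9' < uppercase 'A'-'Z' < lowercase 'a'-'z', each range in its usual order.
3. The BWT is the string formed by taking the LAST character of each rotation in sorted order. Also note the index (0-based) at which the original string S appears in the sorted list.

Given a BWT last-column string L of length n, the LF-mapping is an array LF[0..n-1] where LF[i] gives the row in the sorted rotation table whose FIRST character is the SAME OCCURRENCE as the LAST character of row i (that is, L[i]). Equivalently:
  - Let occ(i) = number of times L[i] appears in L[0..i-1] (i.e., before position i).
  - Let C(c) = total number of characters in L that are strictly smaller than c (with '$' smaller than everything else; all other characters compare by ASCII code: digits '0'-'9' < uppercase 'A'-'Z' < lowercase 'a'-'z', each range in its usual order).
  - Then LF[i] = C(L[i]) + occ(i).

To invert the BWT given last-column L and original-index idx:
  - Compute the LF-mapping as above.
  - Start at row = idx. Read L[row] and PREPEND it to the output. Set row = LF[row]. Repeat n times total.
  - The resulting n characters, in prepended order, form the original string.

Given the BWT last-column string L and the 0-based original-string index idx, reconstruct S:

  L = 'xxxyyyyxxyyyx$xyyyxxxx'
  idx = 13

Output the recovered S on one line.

LF mapping: 1 2 3 12 13 14 15 4 5 16 17 18 6 0 7 19 20 21 8 9 10 11
Walk LF starting at row 13, prepending L[row]:
  step 1: row=13, L[13]='$', prepend. Next row=LF[13]=0
  step 2: row=0, L[0]='x', prepend. Next row=LF[0]=1
  step 3: row=1, L[1]='x', prepend. Next row=LF[1]=2
  step 4: row=2, L[2]='x', prepend. Next row=LF[2]=3
  step 5: row=3, L[3]='y', prepend. Next row=LF[3]=12
  step 6: row=12, L[12]='x', prepend. Next row=LF[12]=6
  step 7: row=6, L[6]='y', prepend. Next row=LF[6]=15
  step 8: row=15, L[15]='y', prepend. Next row=LF[15]=19
  step 9: row=19, L[19]='x', prepend. Next row=LF[19]=9
  step 10: row=9, L[9]='y', prepend. Next row=LF[9]=16
  step 11: row=16, L[16]='y', prepend. Next row=LF[16]=20
  step 12: row=20, L[20]='x', prepend. Next row=LF[20]=10
  step 13: row=10, L[10]='y', prepend. Next row=LF[10]=17
  step 14: row=17, L[17]='y', prepend. Next row=LF[17]=21
  step 15: row=21, L[21]='x', prepend. Next row=LF[21]=11
  step 16: row=11, L[11]='y', prepend. Next row=LF[11]=18
  step 17: row=18, L[18]='x', prepend. Next row=LF[18]=8
  step 18: row=8, L[8]='x', prepend. Next row=LF[8]=5
  step 19: row=5, L[5]='y', prepend. Next row=LF[5]=14
  step 20: row=14, L[14]='x', prepend. Next row=LF[14]=7
  step 21: row=7, L[7]='x', prepend. Next row=LF[7]=4
  step 22: row=4, L[4]='y', prepend. Next row=LF[4]=13
Reversed output: yxxyxxyxyyxyyxyyxyxxx$

Answer: yxxyxxyxyyxyyxyyxyxxx$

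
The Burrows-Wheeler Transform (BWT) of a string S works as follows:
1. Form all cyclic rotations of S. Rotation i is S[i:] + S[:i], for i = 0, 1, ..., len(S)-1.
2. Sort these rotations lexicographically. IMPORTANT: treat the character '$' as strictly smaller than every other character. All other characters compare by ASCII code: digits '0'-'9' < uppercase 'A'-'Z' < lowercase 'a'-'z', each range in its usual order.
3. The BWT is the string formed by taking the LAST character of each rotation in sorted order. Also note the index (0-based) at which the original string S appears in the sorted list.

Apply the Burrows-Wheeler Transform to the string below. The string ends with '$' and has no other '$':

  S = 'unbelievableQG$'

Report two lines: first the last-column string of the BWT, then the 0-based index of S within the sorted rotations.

Answer: GQevnalbilbeu$e
13

Derivation:
All 15 rotations (rotation i = S[i:]+S[:i]):
  rot[0] = unbelievableQG$
  rot[1] = nbelievableQG$u
  rot[2] = believableQG$un
  rot[3] = elievableQG$unb
  rot[4] = lievableQG$unbe
  rot[5] = ievableQG$unbel
  rot[6] = evableQG$unbeli
  rot[7] = vableQG$unbelie
  rot[8] = ableQG$unbeliev
  rot[9] = bleQG$unbelieva
  rot[10] = leQG$unbelievab
  rot[11] = eQG$unbelievabl
  rot[12] = QG$unbelievable
  rot[13] = G$unbelievableQ
  rot[14] = $unbelievableQG
Sorted (with $ < everything):
  sorted[0] = $unbelievableQG  (last char: 'G')
  sorted[1] = G$unbelievableQ  (last char: 'Q')
  sorted[2] = QG$unbelievable  (last char: 'e')
  sorted[3] = ableQG$unbeliev  (last char: 'v')
  sorted[4] = believableQG$un  (last char: 'n')
  sorted[5] = bleQG$unbelieva  (last char: 'a')
  sorted[6] = eQG$unbelievabl  (last char: 'l')
  sorted[7] = elievableQG$unb  (last char: 'b')
  sorted[8] = evableQG$unbeli  (last char: 'i')
  sorted[9] = ievableQG$unbel  (last char: 'l')
  sorted[10] = leQG$unbelievab  (last char: 'b')
  sorted[11] = lievableQG$unbe  (last char: 'e')
  sorted[12] = nbelievableQG$u  (last char: 'u')
  sorted[13] = unbelievableQG$  (last char: '$')
  sorted[14] = vableQG$unbelie  (last char: 'e')
Last column: GQevnalbilbeu$e
Original string S is at sorted index 13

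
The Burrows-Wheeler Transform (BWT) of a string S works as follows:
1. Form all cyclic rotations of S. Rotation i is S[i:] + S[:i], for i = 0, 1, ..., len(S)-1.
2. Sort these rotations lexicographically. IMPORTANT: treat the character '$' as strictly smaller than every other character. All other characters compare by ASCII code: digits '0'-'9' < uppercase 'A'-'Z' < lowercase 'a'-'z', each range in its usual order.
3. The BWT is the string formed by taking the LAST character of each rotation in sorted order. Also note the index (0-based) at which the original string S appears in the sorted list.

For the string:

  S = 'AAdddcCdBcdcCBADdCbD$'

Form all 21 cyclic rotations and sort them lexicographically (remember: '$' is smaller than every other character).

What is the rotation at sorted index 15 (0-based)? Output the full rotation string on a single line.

All 21 rotations (rotation i = S[i:]+S[:i]):
  rot[0] = AAdddcCdBcdcCBADdCbD$
  rot[1] = AdddcCdBcdcCBADdCbD$A
  rot[2] = dddcCdBcdcCBADdCbD$AA
  rot[3] = ddcCdBcdcCBADdCbD$AAd
  rot[4] = dcCdBcdcCBADdCbD$AAdd
  rot[5] = cCdBcdcCBADdCbD$AAddd
  rot[6] = CdBcdcCBADdCbD$AAdddc
  rot[7] = dBcdcCBADdCbD$AAdddcC
  rot[8] = BcdcCBADdCbD$AAdddcCd
  rot[9] = cdcCBADdCbD$AAdddcCdB
  rot[10] = dcCBADdCbD$AAdddcCdBc
  rot[11] = cCBADdCbD$AAdddcCdBcd
  rot[12] = CBADdCbD$AAdddcCdBcdc
  rot[13] = BADdCbD$AAdddcCdBcdcC
  rot[14] = ADdCbD$AAdddcCdBcdcCB
  rot[15] = DdCbD$AAdddcCdBcdcCBA
  rot[16] = dCbD$AAdddcCdBcdcCBAD
  rot[17] = CbD$AAdddcCdBcdcCBADd
  rot[18] = bD$AAdddcCdBcdcCBADdC
  rot[19] = D$AAdddcCdBcdcCBADdCb
  rot[20] = $AAdddcCdBcdcCBADdCbD
Sorted (with $ < everything):
  sorted[0] = $AAdddcCdBcdcCBADdCbD
  sorted[1] = AAdddcCdBcdcCBADdCbD$
  sorted[2] = ADdCbD$AAdddcCdBcdcCB
  sorted[3] = AdddcCdBcdcCBADdCbD$A
  sorted[4] = BADdCbD$AAdddcCdBcdcC
  sorted[5] = BcdcCBADdCbD$AAdddcCd
  sorted[6] = CBADdCbD$AAdddcCdBcdc
  sorted[7] = CbD$AAdddcCdBcdcCBADd
  sorted[8] = CdBcdcCBADdCbD$AAdddc
  sorted[9] = D$AAdddcCdBcdcCBADdCb
  sorted[10] = DdCbD$AAdddcCdBcdcCBA
  sorted[11] = bD$AAdddcCdBcdcCBADdC
  sorted[12] = cCBADdCbD$AAdddcCdBcd
  sorted[13] = cCdBcdcCBADdCbD$AAddd
  sorted[14] = cdcCBADdCbD$AAdddcCdB
  sorted[15] = dBcdcCBADdCbD$AAdddcC
  sorted[16] = dCbD$AAdddcCdBcdcCBAD
  sorted[17] = dcCBADdCbD$AAdddcCdBc
  sorted[18] = dcCdBcdcCBADdCbD$AAdd
  sorted[19] = ddcCdBcdcCBADdCbD$AAd
  sorted[20] = dddcCdBcdcCBADdCbD$AA
sorted[15] = dBcdcCBADdCbD$AAdddcC

Answer: dBcdcCBADdCbD$AAdddcC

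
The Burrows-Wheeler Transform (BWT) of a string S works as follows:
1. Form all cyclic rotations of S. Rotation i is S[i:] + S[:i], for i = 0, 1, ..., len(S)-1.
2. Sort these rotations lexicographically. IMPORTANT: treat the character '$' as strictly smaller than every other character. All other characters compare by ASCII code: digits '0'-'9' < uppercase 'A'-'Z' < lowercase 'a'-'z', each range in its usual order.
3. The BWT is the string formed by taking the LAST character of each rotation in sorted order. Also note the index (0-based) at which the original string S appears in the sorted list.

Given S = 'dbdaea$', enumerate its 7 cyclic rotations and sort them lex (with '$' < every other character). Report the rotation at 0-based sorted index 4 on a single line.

All 7 rotations (rotation i = S[i:]+S[:i]):
  rot[0] = dbdaea$
  rot[1] = bdaea$d
  rot[2] = daea$db
  rot[3] = aea$dbd
  rot[4] = ea$dbda
  rot[5] = a$dbdae
  rot[6] = $dbdaea
Sorted (with $ < everything):
  sorted[0] = $dbdaea
  sorted[1] = a$dbdae
  sorted[2] = aea$dbd
  sorted[3] = bdaea$d
  sorted[4] = daea$db
  sorted[5] = dbdaea$
  sorted[6] = ea$dbda
sorted[4] = daea$db

Answer: daea$db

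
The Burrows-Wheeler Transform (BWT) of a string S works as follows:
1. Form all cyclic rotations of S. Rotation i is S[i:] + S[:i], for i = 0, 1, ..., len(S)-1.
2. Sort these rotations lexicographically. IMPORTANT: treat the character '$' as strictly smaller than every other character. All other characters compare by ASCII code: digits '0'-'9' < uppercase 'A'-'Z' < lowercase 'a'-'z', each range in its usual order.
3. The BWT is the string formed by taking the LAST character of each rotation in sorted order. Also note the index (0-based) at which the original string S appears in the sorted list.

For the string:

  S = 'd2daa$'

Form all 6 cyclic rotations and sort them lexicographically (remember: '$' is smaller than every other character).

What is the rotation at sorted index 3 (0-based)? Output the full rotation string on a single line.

Answer: aa$d2d

Derivation:
All 6 rotations (rotation i = S[i:]+S[:i]):
  rot[0] = d2daa$
  rot[1] = 2daa$d
  rot[2] = daa$d2
  rot[3] = aa$d2d
  rot[4] = a$d2da
  rot[5] = $d2daa
Sorted (with $ < everything):
  sorted[0] = $d2daa
  sorted[1] = 2daa$d
  sorted[2] = a$d2da
  sorted[3] = aa$d2d
  sorted[4] = d2daa$
  sorted[5] = daa$d2
sorted[3] = aa$d2d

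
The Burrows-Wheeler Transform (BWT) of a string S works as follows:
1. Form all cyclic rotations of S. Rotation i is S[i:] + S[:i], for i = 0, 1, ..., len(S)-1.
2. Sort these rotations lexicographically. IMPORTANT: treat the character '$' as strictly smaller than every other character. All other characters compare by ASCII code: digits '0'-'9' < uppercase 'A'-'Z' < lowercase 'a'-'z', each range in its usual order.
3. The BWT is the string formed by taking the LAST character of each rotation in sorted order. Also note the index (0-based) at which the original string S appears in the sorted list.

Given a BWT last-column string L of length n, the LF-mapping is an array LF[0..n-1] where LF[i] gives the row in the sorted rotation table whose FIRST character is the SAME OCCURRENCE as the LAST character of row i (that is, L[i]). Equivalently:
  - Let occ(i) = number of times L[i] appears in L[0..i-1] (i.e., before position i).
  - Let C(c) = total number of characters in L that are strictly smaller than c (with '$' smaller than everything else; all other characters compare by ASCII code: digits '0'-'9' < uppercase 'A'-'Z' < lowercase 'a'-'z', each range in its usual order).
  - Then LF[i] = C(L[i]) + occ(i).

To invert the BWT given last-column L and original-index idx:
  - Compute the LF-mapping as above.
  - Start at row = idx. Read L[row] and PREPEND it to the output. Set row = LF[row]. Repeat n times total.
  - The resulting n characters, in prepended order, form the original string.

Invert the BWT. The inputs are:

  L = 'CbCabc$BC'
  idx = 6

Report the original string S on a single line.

Answer: bBbCcaCC$

Derivation:
LF mapping: 2 6 3 5 7 8 0 1 4
Walk LF starting at row 6, prepending L[row]:
  step 1: row=6, L[6]='$', prepend. Next row=LF[6]=0
  step 2: row=0, L[0]='C', prepend. Next row=LF[0]=2
  step 3: row=2, L[2]='C', prepend. Next row=LF[2]=3
  step 4: row=3, L[3]='a', prepend. Next row=LF[3]=5
  step 5: row=5, L[5]='c', prepend. Next row=LF[5]=8
  step 6: row=8, L[8]='C', prepend. Next row=LF[8]=4
  step 7: row=4, L[4]='b', prepend. Next row=LF[4]=7
  step 8: row=7, L[7]='B', prepend. Next row=LF[7]=1
  step 9: row=1, L[1]='b', prepend. Next row=LF[1]=6
Reversed output: bBbCcaCC$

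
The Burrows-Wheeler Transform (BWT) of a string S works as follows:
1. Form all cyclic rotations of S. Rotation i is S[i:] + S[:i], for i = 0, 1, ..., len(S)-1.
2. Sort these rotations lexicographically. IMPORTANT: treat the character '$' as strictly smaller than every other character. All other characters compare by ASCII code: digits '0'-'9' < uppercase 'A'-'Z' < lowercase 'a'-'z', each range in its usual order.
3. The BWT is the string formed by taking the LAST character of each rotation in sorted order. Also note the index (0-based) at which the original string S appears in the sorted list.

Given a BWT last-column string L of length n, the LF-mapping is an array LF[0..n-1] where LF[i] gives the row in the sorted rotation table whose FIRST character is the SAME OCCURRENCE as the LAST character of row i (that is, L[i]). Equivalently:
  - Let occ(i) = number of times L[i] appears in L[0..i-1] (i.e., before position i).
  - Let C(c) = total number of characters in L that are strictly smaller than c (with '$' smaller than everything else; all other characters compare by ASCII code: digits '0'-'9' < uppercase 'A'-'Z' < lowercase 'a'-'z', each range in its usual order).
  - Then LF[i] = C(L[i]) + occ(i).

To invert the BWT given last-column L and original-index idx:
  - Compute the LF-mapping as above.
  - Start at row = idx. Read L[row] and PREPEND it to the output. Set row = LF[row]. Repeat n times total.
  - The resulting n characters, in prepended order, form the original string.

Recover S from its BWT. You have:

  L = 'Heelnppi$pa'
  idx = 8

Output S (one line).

Answer: pineappleH$

Derivation:
LF mapping: 1 3 4 6 7 8 9 5 0 10 2
Walk LF starting at row 8, prepending L[row]:
  step 1: row=8, L[8]='$', prepend. Next row=LF[8]=0
  step 2: row=0, L[0]='H', prepend. Next row=LF[0]=1
  step 3: row=1, L[1]='e', prepend. Next row=LF[1]=3
  step 4: row=3, L[3]='l', prepend. Next row=LF[3]=6
  step 5: row=6, L[6]='p', prepend. Next row=LF[6]=9
  step 6: row=9, L[9]='p', prepend. Next row=LF[9]=10
  step 7: row=10, L[10]='a', prepend. Next row=LF[10]=2
  step 8: row=2, L[2]='e', prepend. Next row=LF[2]=4
  step 9: row=4, L[4]='n', prepend. Next row=LF[4]=7
  step 10: row=7, L[7]='i', prepend. Next row=LF[7]=5
  step 11: row=5, L[5]='p', prepend. Next row=LF[5]=8
Reversed output: pineappleH$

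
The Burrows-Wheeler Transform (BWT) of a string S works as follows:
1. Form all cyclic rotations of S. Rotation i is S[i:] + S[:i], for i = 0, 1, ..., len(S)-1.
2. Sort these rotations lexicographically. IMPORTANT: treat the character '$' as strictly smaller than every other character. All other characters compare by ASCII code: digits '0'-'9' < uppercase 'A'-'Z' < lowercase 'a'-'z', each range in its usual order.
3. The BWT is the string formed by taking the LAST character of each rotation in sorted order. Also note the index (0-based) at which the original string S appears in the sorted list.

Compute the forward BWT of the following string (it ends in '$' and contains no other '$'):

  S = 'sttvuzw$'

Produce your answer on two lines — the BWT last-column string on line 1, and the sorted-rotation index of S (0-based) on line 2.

Answer: w$stvtzu
1

Derivation:
All 8 rotations (rotation i = S[i:]+S[:i]):
  rot[0] = sttvuzw$
  rot[1] = ttvuzw$s
  rot[2] = tvuzw$st
  rot[3] = vuzw$stt
  rot[4] = uzw$sttv
  rot[5] = zw$sttvu
  rot[6] = w$sttvuz
  rot[7] = $sttvuzw
Sorted (with $ < everything):
  sorted[0] = $sttvuzw  (last char: 'w')
  sorted[1] = sttvuzw$  (last char: '$')
  sorted[2] = ttvuzw$s  (last char: 's')
  sorted[3] = tvuzw$st  (last char: 't')
  sorted[4] = uzw$sttv  (last char: 'v')
  sorted[5] = vuzw$stt  (last char: 't')
  sorted[6] = w$sttvuz  (last char: 'z')
  sorted[7] = zw$sttvu  (last char: 'u')
Last column: w$stvtzu
Original string S is at sorted index 1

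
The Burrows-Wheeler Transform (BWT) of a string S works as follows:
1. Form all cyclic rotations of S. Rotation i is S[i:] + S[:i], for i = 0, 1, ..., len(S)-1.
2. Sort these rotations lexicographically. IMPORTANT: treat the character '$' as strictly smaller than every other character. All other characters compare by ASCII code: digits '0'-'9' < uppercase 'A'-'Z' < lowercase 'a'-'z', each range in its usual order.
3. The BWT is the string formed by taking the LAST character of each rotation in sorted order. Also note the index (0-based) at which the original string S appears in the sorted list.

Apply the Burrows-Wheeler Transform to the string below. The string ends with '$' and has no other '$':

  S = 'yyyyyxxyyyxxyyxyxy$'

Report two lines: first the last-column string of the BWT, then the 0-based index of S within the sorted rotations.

All 19 rotations (rotation i = S[i:]+S[:i]):
  rot[0] = yyyyyxxyyyxxyyxyxy$
  rot[1] = yyyyxxyyyxxyyxyxy$y
  rot[2] = yyyxxyyyxxyyxyxy$yy
  rot[3] = yyxxyyyxxyyxyxy$yyy
  rot[4] = yxxyyyxxyyxyxy$yyyy
  rot[5] = xxyyyxxyyxyxy$yyyyy
  rot[6] = xyyyxxyyxyxy$yyyyyx
  rot[7] = yyyxxyyxyxy$yyyyyxx
  rot[8] = yyxxyyxyxy$yyyyyxxy
  rot[9] = yxxyyxyxy$yyyyyxxyy
  rot[10] = xxyyxyxy$yyyyyxxyyy
  rot[11] = xyyxyxy$yyyyyxxyyyx
  rot[12] = yyxyxy$yyyyyxxyyyxx
  rot[13] = yxyxy$yyyyyxxyyyxxy
  rot[14] = xyxy$yyyyyxxyyyxxyy
  rot[15] = yxy$yyyyyxxyyyxxyyx
  rot[16] = xy$yyyyyxxyyyxxyyxy
  rot[17] = y$yyyyyxxyyyxxyyxyx
  rot[18] = $yyyyyxxyyyxxyyxyxy
Sorted (with $ < everything):
  sorted[0] = $yyyyyxxyyyxxyyxyxy  (last char: 'y')
  sorted[1] = xxyyxyxy$yyyyyxxyyy  (last char: 'y')
  sorted[2] = xxyyyxxyyxyxy$yyyyy  (last char: 'y')
  sorted[3] = xy$yyyyyxxyyyxxyyxy  (last char: 'y')
  sorted[4] = xyxy$yyyyyxxyyyxxyy  (last char: 'y')
  sorted[5] = xyyxyxy$yyyyyxxyyyx  (last char: 'x')
  sorted[6] = xyyyxxyyxyxy$yyyyyx  (last char: 'x')
  sorted[7] = y$yyyyyxxyyyxxyyxyx  (last char: 'x')
  sorted[8] = yxxyyxyxy$yyyyyxxyy  (last char: 'y')
  sorted[9] = yxxyyyxxyyxyxy$yyyy  (last char: 'y')
  sorted[10] = yxy$yyyyyxxyyyxxyyx  (last char: 'x')
  sorted[11] = yxyxy$yyyyyxxyyyxxy  (last char: 'y')
  sorted[12] = yyxxyyxyxy$yyyyyxxy  (last char: 'y')
  sorted[13] = yyxxyyyxxyyxyxy$yyy  (last char: 'y')
  sorted[14] = yyxyxy$yyyyyxxyyyxx  (last char: 'x')
  sorted[15] = yyyxxyyxyxy$yyyyyxx  (last char: 'x')
  sorted[16] = yyyxxyyyxxyyxyxy$yy  (last char: 'y')
  sorted[17] = yyyyxxyyyxxyyxyxy$y  (last char: 'y')
  sorted[18] = yyyyyxxyyyxxyyxyxy$  (last char: '$')
Last column: yyyyyxxxyyxyyyxxyy$
Original string S is at sorted index 18

Answer: yyyyyxxxyyxyyyxxyy$
18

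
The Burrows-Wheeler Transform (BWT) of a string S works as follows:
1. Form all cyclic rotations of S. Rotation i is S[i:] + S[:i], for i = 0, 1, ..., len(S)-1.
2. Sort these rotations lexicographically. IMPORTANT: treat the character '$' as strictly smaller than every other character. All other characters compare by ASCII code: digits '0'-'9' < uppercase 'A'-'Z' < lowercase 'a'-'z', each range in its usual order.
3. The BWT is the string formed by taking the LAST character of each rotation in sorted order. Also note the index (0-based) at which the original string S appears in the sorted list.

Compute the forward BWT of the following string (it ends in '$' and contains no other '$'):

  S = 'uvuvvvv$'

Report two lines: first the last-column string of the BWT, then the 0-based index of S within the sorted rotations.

All 8 rotations (rotation i = S[i:]+S[:i]):
  rot[0] = uvuvvvv$
  rot[1] = vuvvvv$u
  rot[2] = uvvvv$uv
  rot[3] = vvvv$uvu
  rot[4] = vvv$uvuv
  rot[5] = vv$uvuvv
  rot[6] = v$uvuvvv
  rot[7] = $uvuvvvv
Sorted (with $ < everything):
  sorted[0] = $uvuvvvv  (last char: 'v')
  sorted[1] = uvuvvvv$  (last char: '$')
  sorted[2] = uvvvv$uv  (last char: 'v')
  sorted[3] = v$uvuvvv  (last char: 'v')
  sorted[4] = vuvvvv$u  (last char: 'u')
  sorted[5] = vv$uvuvv  (last char: 'v')
  sorted[6] = vvv$uvuv  (last char: 'v')
  sorted[7] = vvvv$uvu  (last char: 'u')
Last column: v$vvuvvu
Original string S is at sorted index 1

Answer: v$vvuvvu
1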